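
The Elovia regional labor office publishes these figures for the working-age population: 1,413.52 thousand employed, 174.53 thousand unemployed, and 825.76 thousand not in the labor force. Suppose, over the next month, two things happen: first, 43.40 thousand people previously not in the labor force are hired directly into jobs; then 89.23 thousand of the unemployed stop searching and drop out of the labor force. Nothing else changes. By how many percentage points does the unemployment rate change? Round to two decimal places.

The unemployment rate changes by −5.46 percentage points.

Initially, labor force = 1,413.52 + 174.53 = 1,588.05 thousand, so u = 174.53/1,588.05 = 10.99%.
After the first change, employed and labor force both rise by 43.40; unemployed unchanged → E = 1,456.92, U = 174.53, labor force = 1,631.45 thousand.
After the second change, unemployed and labor force both fall by 89.23 → E = 1,456.92, U = 85.30, labor force = 1,542.22 thousand.
New unemployment rate = 85.30 / 1,542.22 = 5.53%.
Change = 5.53% − 10.99% = −5.46 percentage points.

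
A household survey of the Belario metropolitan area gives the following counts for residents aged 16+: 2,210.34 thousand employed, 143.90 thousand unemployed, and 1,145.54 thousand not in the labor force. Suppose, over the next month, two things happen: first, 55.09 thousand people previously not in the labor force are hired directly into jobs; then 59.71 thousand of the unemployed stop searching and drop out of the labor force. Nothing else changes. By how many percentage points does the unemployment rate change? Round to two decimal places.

The unemployment rate changes by −2.53 percentage points.

Initially, labor force = 2,210.34 + 143.90 = 2,354.24 thousand, so u = 143.90/2,354.24 = 6.11%.
After the first change, employed and labor force both rise by 55.09; unemployed unchanged → E = 2,265.43, U = 143.90, labor force = 2,409.33 thousand.
After the second change, unemployed and labor force both fall by 59.71 → E = 2,265.43, U = 84.19, labor force = 2,349.62 thousand.
New unemployment rate = 84.19 / 2,349.62 = 3.58%.
Change = 3.58% − 6.11% = −2.53 percentage points.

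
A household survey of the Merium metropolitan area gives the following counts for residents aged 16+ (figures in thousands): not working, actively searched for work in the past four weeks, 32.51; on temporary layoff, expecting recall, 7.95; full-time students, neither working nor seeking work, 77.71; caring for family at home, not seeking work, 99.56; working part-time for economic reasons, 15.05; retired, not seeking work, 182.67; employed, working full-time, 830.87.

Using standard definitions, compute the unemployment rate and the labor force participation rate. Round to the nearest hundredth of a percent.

Employed = 15.05 + 830.87 = 845.92 thousand (anyone who worked, including part-time for economic reasons, counts as employed).
Unemployed = 32.51 + 7.95 = 40.46 thousand (jobless and actively searching, or on temporary layoff).
Labor force = 845.92 + 40.46 = 886.38 thousand.
Not in labor force = 77.71 + 99.56 + 182.67 = 359.94 thousand (those not working and not actively searching are outside the labor force).
Civilian working-age population = 886.38 + 359.94 = 1,246.32 thousand.
Unemployment rate = 40.46 / 886.38 = 4.56%.
Labor force participation rate = 886.38 / 1,246.32 = 71.12%.

Unemployment rate ≈ 4.56%; labor force participation rate ≈ 71.12%.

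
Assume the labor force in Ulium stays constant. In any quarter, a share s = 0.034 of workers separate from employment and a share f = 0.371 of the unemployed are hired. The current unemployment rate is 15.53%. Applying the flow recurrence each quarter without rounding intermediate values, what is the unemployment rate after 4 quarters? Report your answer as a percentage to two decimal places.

With a fixed labor force, u_{t+1} = u_t + s·(1−u_t) − f·u_t = u_t·(1−s−f) + s.
Here 1−s−f = 0.595 and s = 0.034.
u_1 = 0.155300 × 0.595 + 0.034 = 0.126404.
u_2 = 0.126404 × 0.595 + 0.034 = 0.109210.
u_3 = 0.109210 × 0.595 + 0.034 = 0.098980.
u_4 = 0.098980 × 0.595 + 0.034 = 0.092893.

Unemployment rate after four quarters ≈ 9.29%.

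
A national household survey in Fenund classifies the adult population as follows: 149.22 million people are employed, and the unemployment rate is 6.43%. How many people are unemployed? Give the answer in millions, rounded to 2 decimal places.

Let U be the number unemployed. The labor force is E + U, and U/(E+U) = 0.0643.
So U = 0.0643 × 149.22 / (1 − 0.0643) = 9.5948 / 0.9357 ≈ 10.25 million.

About 10.25 million are unemployed.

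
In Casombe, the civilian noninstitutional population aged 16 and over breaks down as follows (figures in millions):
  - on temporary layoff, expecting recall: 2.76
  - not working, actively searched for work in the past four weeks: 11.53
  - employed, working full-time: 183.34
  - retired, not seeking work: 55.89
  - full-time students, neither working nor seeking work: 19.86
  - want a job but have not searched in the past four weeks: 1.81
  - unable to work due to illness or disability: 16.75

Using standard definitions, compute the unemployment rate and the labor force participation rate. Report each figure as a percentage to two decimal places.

Employed = 183.34 million.
Unemployed = 2.76 + 11.53 = 14.29 million (jobless and actively searching, or on temporary layoff).
Labor force = 183.34 + 14.29 = 197.63 million.
Not in labor force = 55.89 + 19.86 + 1.81 + 16.75 = 94.31 million (those not working and not actively searching are outside the labor force — including those who want a job but have given up searching).
Civilian working-age population = 197.63 + 94.31 = 291.94 million.
Unemployment rate = 14.29 / 197.63 = 7.23%.
Labor force participation rate = 197.63 / 291.94 = 67.70%.

Unemployment rate ≈ 7.23%; labor force participation rate ≈ 67.70%.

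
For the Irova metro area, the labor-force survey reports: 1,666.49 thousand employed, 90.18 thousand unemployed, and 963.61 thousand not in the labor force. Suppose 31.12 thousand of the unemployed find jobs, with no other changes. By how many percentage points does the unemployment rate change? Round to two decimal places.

Initially, labor force = 1,666.49 + 90.18 = 1,756.67 thousand, so u = 90.18/1,756.67 = 5.13%.
After the change, unemployed falls and employed rises by 31.12; labor force unchanged → E = 1,697.61, U = 59.06, labor force = 1,756.67 thousand.
New unemployment rate = 59.06 / 1,756.67 = 3.36%.
Change = 3.36% − 5.13% = −1.77 percentage points.

The unemployment rate changes by −1.77 percentage points.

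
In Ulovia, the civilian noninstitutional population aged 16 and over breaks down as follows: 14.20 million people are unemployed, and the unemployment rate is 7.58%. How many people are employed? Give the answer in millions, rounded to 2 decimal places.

Labor force = U / u = 14.20 / 0.0758 ≈ 187.34 million.
Employed = labor force − unemployed = 187.34 − 14.20 = 173.14 million.

About 173.14 million are employed.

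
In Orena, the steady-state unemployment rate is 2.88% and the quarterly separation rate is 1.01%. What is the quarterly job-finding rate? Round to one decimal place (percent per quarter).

Job-finding rate ≈ 34.1% per quarter.

From u* = s/(s+f): f = s·(1−u)/u.
f = 1.01 × (1 − 0.0288) / 0.0288 = 0.9809 / 0.0288 ≈ 34.1% per quarter.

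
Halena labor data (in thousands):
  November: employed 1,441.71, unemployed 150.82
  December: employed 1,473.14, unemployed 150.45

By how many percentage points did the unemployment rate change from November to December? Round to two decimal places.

The unemployment rate changed by −0.20 percentage points.

November: labor force = 1,441.71 + 150.82 = 1,592.53; u = 150.82/1,592.53 = 9.47%.
December: labor force = 1,473.14 + 150.45 = 1,623.59; u = 150.45/1,623.59 = 9.27%.
Change = 9.27% − 9.47% = −0.20 pp.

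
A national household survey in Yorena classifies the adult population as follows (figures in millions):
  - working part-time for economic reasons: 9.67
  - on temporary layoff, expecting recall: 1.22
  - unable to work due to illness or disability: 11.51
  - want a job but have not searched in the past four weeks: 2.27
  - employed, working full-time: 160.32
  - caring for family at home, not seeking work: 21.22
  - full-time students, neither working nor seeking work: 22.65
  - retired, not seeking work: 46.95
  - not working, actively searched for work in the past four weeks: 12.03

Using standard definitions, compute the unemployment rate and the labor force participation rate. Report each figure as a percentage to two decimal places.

Unemployment rate ≈ 7.23%; labor force participation rate ≈ 63.66%.

Employed = 9.67 + 160.32 = 169.99 million (anyone who worked, including part-time for economic reasons, counts as employed).
Unemployed = 1.22 + 12.03 = 13.25 million (jobless and actively searching, or on temporary layoff).
Labor force = 169.99 + 13.25 = 183.24 million.
Not in labor force = 11.51 + 2.27 + 21.22 + 22.65 + 46.95 = 104.60 million (those not working and not actively searching are outside the labor force — including those who want a job but have given up searching).
Civilian working-age population = 183.24 + 104.60 = 287.84 million.
Unemployment rate = 13.25 / 183.24 = 7.23%.
Labor force participation rate = 183.24 / 287.84 = 63.66%.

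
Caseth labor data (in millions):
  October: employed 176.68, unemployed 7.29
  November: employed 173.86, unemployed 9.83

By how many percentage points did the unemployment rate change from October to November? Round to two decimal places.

The unemployment rate changed by +1.39 percentage points.

October: labor force = 176.68 + 7.29 = 183.97; u = 7.29/183.97 = 3.96%.
November: labor force = 173.86 + 9.83 = 183.69; u = 9.83/183.69 = 5.35%.
Change = 5.35% − 3.96% = +1.39 pp.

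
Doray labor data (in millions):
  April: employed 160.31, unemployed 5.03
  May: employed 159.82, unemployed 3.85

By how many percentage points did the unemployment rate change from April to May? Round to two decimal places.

The unemployment rate changed by −0.69 percentage points.

April: labor force = 160.31 + 5.03 = 165.34; u = 5.03/165.34 = 3.04%.
May: labor force = 159.82 + 3.85 = 163.67; u = 3.85/163.67 = 2.35%.
Change = 2.35% − 3.04% = −0.69 pp.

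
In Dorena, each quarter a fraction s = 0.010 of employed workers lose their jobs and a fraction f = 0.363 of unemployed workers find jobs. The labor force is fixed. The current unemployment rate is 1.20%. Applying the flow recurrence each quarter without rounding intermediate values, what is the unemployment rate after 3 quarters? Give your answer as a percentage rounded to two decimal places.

With a fixed labor force, u_{t+1} = u_t + s·(1−u_t) − f·u_t = u_t·(1−s−f) + s.
Here 1−s−f = 0.627 and s = 0.010.
u_1 = 0.012000 × 0.627 + 0.010 = 0.017524.
u_2 = 0.017524 × 0.627 + 0.010 = 0.020988.
u_3 = 0.020988 × 0.627 + 0.010 = 0.023159.

Unemployment rate after three quarters ≈ 2.32%.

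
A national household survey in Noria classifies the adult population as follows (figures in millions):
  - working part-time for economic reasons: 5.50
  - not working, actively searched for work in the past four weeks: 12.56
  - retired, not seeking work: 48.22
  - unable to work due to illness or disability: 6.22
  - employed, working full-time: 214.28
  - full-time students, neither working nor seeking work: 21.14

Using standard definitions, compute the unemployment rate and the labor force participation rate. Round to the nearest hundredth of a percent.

Employed = 5.50 + 214.28 = 219.78 million (anyone who worked, including part-time for economic reasons, counts as employed).
Unemployed = 12.56 million.
Labor force = 219.78 + 12.56 = 232.34 million.
Not in labor force = 48.22 + 6.22 + 21.14 = 75.58 million (those not working and not actively searching are outside the labor force).
Civilian working-age population = 232.34 + 75.58 = 307.92 million.
Unemployment rate = 12.56 / 232.34 = 5.41%.
Labor force participation rate = 232.34 / 307.92 = 75.45%.

Unemployment rate ≈ 5.41%; labor force participation rate ≈ 75.45%.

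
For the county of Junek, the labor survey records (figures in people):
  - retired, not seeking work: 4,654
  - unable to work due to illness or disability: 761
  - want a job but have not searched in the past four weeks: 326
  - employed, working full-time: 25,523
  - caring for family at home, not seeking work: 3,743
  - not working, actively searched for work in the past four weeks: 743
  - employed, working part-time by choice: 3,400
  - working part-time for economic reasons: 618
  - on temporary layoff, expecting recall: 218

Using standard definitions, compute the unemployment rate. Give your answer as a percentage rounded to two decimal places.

Unemployment rate ≈ 3.15%.

Employed = 25,523 + 3,400 + 618 = 29,541 (anyone who worked, including part-time for economic reasons, counts as employed).
Unemployed = 743 + 218 = 961 (jobless and actively searching, or on temporary layoff).
Labor force = 29,541 + 961 = 30,502.
Unemployment rate = 961 / 30,502 = 3.15%.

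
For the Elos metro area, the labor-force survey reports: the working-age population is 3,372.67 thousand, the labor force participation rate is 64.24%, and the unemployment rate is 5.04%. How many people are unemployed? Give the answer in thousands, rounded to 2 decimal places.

About 109.20 thousand are unemployed.

Labor force = 0.6424 × 3,372.67 = 2,166.60 thousand.
Unemployed = 0.0504 × 2,166.60 ≈ 109.20 thousand.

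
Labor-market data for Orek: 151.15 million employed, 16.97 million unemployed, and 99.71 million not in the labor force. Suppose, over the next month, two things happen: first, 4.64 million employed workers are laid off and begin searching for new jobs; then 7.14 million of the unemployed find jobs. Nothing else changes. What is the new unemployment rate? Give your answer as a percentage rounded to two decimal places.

Initially, labor force = 151.15 + 16.97 = 168.12 million, so u = 16.97/168.12 = 10.09%.
After the first change, employed falls and unemployed rises by 4.64; labor force unchanged → E = 146.51, U = 21.61, labor force = 168.12 million.
After the second change, unemployed falls and employed rises by 7.14; labor force unchanged → E = 153.65, U = 14.47, labor force = 168.12 million.
New unemployment rate = 14.47 / 168.12 = 8.61%.

New unemployment rate ≈ 8.61%.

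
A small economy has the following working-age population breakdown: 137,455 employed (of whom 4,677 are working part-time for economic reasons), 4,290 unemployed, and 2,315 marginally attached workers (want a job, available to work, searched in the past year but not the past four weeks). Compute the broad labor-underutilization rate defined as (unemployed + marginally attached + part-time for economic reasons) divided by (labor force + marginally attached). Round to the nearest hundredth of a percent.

Labor force = 137,455 + 4,290 = 141,745.
Numerator = 4,290 + 2,315 + 4,677 = 11,282.
Denominator = 141,745 + 2,315 = 144,060.
Broad rate = 11,282 / 144,060 = 7.83%.

Broad underutilization rate ≈ 7.83%.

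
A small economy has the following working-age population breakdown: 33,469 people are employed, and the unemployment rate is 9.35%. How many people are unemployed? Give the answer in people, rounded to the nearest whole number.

About 3,452 are unemployed.

Let U be the number unemployed. The labor force is E + U, and U/(E+U) = 0.0935.
So U = 0.0935 × 33,469 / (1 − 0.0935) = 3129.35 / 0.9065 ≈ 3,452.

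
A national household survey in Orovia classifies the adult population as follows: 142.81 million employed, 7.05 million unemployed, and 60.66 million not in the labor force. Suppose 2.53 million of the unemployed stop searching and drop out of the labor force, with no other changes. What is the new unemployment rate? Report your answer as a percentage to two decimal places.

Initially, labor force = 142.81 + 7.05 = 149.86 million, so u = 7.05/149.86 = 4.70%.
After the change, unemployed and labor force both fall by 2.53 → E = 142.81, U = 4.52, labor force = 147.33 million.
New unemployment rate = 4.52 / 147.33 = 3.07%.

New unemployment rate ≈ 3.07%.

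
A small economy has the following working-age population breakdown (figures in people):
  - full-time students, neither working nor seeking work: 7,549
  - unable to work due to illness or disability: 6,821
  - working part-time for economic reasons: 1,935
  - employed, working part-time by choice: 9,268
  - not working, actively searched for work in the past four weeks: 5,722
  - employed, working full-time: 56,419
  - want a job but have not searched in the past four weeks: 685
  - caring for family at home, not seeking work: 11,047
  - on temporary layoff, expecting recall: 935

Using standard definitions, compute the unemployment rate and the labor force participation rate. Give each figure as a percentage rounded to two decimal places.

Unemployment rate ≈ 8.96%; labor force participation rate ≈ 74.00%.

Employed = 1,935 + 9,268 + 56,419 = 67,622 (anyone who worked, including part-time for economic reasons, counts as employed).
Unemployed = 5,722 + 935 = 6,657 (jobless and actively searching, or on temporary layoff).
Labor force = 67,622 + 6,657 = 74,279.
Not in labor force = 7,549 + 6,821 + 685 + 11,047 = 26,102 (those not working and not actively searching are outside the labor force — including those who want a job but have given up searching).
Civilian working-age population = 74,279 + 26,102 = 100,381.
Unemployment rate = 6,657 / 74,279 = 8.96%.
Labor force participation rate = 74,279 / 100,381 = 74.00%.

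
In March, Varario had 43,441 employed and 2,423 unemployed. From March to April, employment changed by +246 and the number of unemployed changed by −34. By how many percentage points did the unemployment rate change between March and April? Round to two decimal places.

March: labor force = 43,441 + 2,423 = 45,864; u = 2,423/45,864 = 5.28%.
April: labor force = 43,687 + 2,389 = 46,076; u = 2,389/46,076 = 5.18%.
Change = 5.18% − 5.28% = −0.10 pp.

The unemployment rate changed by −0.10 percentage points.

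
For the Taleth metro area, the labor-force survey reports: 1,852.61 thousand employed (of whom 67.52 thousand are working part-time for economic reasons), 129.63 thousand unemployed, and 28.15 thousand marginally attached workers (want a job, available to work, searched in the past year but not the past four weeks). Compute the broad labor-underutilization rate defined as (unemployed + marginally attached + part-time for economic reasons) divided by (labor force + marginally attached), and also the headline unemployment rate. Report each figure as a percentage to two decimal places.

Labor force = 1,852.61 + 129.63 = 1,982.24 thousand.
Numerator = 129.63 + 28.15 + 67.52 = 225.30 thousand.
Denominator = 1,982.24 + 28.15 = 2,010.39 thousand.
Broad rate = 225.30 / 2,010.39 = 11.21%.
Headline unemployment rate = 129.63 / 1,982.24 = 6.54%.

Broad underutilization rate ≈ 11.21%; headline unemployment rate ≈ 6.54%.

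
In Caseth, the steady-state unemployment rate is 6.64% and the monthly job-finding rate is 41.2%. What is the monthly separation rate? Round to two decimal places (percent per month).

Separation rate ≈ 2.93% per month.

From u* = s/(s+f): s = u·f/(1−u).
s = 0.0664 × 41.2 / (1 − 0.0664) = 2.7357 / 0.9336 ≈ 2.93% per month.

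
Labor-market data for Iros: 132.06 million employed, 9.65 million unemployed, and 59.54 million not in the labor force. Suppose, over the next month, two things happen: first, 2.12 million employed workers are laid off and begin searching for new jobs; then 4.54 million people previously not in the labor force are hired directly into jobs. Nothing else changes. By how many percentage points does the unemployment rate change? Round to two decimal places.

Initially, labor force = 132.06 + 9.65 = 141.71 million, so u = 9.65/141.71 = 6.81%.
After the first change, employed falls and unemployed rises by 2.12; labor force unchanged → E = 129.94, U = 11.77, labor force = 141.71 million.
After the second change, employed and labor force both rise by 4.54; unemployed unchanged → E = 134.48, U = 11.77, labor force = 146.25 million.
New unemployment rate = 11.77 / 146.25 = 8.05%.
Change = 8.05% − 6.81% = +1.24 percentage points.

The unemployment rate changes by +1.24 percentage points.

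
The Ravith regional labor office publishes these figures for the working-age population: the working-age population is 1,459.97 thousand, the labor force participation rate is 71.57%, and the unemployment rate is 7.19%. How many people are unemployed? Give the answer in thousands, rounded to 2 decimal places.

About 75.13 thousand are unemployed.

Labor force = 0.7157 × 1,459.97 = 1,044.90 thousand.
Unemployed = 0.0719 × 1,044.90 ≈ 75.13 thousand.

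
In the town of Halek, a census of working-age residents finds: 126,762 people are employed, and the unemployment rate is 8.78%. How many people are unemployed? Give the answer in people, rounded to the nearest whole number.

Let U be the number unemployed. The labor force is E + U, and U/(E+U) = 0.0878.
So U = 0.0878 × 126,762 / (1 − 0.0878) = 11129.70 / 0.9122 ≈ 12,201.

About 12,201 are unemployed.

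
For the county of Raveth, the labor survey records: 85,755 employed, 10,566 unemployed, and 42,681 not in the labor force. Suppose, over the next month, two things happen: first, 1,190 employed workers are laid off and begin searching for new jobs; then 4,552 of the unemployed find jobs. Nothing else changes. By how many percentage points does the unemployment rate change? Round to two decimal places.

The unemployment rate changes by −3.49 percentage points.

Initially, labor force = 85,755 + 10,566 = 96,321, so u = 10,566/96,321 = 10.97%.
After the first change, employed falls and unemployed rises by 1,190; labor force unchanged → E = 84,565, U = 11,756, labor force = 96,321.
After the second change, unemployed falls and employed rises by 4,552; labor force unchanged → E = 89,117, U = 7,204, labor force = 96,321.
New unemployment rate = 7,204 / 96,321 = 7.48%.
Change = 7.48% − 10.97% = −3.49 percentage points.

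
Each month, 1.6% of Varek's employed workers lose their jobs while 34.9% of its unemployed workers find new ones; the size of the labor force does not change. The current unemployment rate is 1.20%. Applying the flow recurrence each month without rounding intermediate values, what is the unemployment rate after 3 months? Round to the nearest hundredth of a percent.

With a fixed labor force, u_{t+1} = u_t + s·(1−u_t) − f·u_t = u_t·(1−s−f) + s.
Here 1−s−f = 0.635 and s = 0.016.
u_1 = 0.012000 × 0.635 + 0.016 = 0.023620.
u_2 = 0.023620 × 0.635 + 0.016 = 0.030999.
u_3 = 0.030999 × 0.635 + 0.016 = 0.035684.

Unemployment rate after three months ≈ 3.57%.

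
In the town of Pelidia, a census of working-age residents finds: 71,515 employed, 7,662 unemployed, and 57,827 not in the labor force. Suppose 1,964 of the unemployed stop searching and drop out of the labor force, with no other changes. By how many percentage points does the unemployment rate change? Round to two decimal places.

Initially, labor force = 71,515 + 7,662 = 79,177, so u = 7,662/79,177 = 9.68%.
After the change, unemployed and labor force both fall by 1,964 → E = 71,515, U = 5,698, labor force = 77,213.
New unemployment rate = 5,698 / 77,213 = 7.38%.
Change = 7.38% − 9.68% = −2.30 percentage points.

The unemployment rate changes by −2.30 percentage points.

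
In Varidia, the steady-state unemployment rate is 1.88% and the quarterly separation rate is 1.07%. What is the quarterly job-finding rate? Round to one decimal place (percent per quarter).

Job-finding rate ≈ 55.8% per quarter.

From u* = s/(s+f): f = s·(1−u)/u.
f = 1.07 × (1 − 0.0188) / 0.0188 = 1.0499 / 0.0188 ≈ 55.8% per quarter.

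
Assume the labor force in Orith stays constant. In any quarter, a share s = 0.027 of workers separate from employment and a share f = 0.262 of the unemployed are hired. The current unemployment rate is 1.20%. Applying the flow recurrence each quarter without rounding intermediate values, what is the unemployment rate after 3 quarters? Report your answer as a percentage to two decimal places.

Unemployment rate after three quarters ≈ 6.42%.

With a fixed labor force, u_{t+1} = u_t + s·(1−u_t) − f·u_t = u_t·(1−s−f) + s.
Here 1−s−f = 0.711 and s = 0.027.
u_1 = 0.012000 × 0.711 + 0.027 = 0.035532.
u_2 = 0.035532 × 0.711 + 0.027 = 0.052263.
u_3 = 0.052263 × 0.711 + 0.027 = 0.064159.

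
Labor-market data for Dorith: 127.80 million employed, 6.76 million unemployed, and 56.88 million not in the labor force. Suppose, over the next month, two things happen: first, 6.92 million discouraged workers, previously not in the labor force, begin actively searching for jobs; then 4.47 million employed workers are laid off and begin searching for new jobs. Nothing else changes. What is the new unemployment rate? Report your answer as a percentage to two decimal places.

New unemployment rate ≈ 12.83%.

Initially, labor force = 127.80 + 6.76 = 134.56 million, so u = 6.76/134.56 = 5.02%.
After the first change, unemployed and labor force both rise by 6.92 → E = 127.80, U = 13.68, labor force = 141.48 million.
After the second change, employed falls and unemployed rises by 4.47; labor force unchanged → E = 123.33, U = 18.15, labor force = 141.48 million.
New unemployment rate = 18.15 / 141.48 = 12.83%.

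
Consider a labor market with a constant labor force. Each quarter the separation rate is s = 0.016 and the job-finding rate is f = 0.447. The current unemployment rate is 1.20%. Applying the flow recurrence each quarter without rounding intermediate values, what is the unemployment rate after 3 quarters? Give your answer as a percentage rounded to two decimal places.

With a fixed labor force, u_{t+1} = u_t + s·(1−u_t) − f·u_t = u_t·(1−s−f) + s.
Here 1−s−f = 0.537 and s = 0.016.
u_1 = 0.012000 × 0.537 + 0.016 = 0.022444.
u_2 = 0.022444 × 0.537 + 0.016 = 0.028052.
u_3 = 0.028052 × 0.537 + 0.016 = 0.031064.

Unemployment rate after three quarters ≈ 3.11%.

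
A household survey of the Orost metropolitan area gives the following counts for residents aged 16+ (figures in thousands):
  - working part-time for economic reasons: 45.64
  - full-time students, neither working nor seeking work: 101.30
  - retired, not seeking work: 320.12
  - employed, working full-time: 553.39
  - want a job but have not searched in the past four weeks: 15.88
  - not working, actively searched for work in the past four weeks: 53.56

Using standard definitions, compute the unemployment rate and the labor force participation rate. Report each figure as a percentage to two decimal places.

Employed = 45.64 + 553.39 = 599.03 thousand (anyone who worked, including part-time for economic reasons, counts as employed).
Unemployed = 53.56 thousand.
Labor force = 599.03 + 53.56 = 652.59 thousand.
Not in labor force = 101.30 + 320.12 + 15.88 = 437.30 thousand (those not working and not actively searching are outside the labor force — including those who want a job but have given up searching).
Civilian working-age population = 652.59 + 437.30 = 1,089.89 thousand.
Unemployment rate = 53.56 / 652.59 = 8.21%.
Labor force participation rate = 652.59 / 1,089.89 = 59.88%.

Unemployment rate ≈ 8.21%; labor force participation rate ≈ 59.88%.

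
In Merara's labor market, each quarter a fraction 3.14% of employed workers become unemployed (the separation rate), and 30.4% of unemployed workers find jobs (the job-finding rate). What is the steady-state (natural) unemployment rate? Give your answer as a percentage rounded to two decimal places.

Steady-state unemployment rate ≈ 9.36%.

At steady state the flows balance: s·E = f·U, so U/(E+U) = s/(s+f).
u* = 3.14 / (3.14 + 30.4) = 3.14 / 33.54 = 9.36%.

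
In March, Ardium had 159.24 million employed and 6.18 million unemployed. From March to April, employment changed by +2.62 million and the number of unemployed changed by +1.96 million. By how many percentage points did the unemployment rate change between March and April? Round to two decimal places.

March: labor force = 159.24 + 6.18 = 165.42; u = 6.18/165.42 = 3.74%.
April: labor force = 161.86 + 8.14 = 170.00; u = 8.14/170.00 = 4.79%.
Change = 4.79% − 3.74% = +1.05 pp.

The unemployment rate changed by +1.05 percentage points.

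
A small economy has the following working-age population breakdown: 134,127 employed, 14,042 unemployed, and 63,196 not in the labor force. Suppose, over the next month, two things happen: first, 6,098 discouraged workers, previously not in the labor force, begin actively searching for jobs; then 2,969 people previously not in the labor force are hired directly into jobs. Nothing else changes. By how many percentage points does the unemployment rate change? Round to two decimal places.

Initially, labor force = 134,127 + 14,042 = 148,169, so u = 14,042/148,169 = 9.48%.
After the first change, unemployed and labor force both rise by 6,098 → E = 134,127, U = 20,140, labor force = 154,267.
After the second change, employed and labor force both rise by 2,969; unemployed unchanged → E = 137,096, U = 20,140, labor force = 157,236.
New unemployment rate = 20,140 / 157,236 = 12.81%.
Change = 12.81% − 9.48% = +3.33 percentage points.

The unemployment rate changes by +3.33 percentage points.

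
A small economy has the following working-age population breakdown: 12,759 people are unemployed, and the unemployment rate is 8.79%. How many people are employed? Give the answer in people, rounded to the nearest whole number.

Labor force = U / u = 12,759 / 0.0879 ≈ 145,154.
Employed = labor force − unemployed = 145,154 − 12,759 = 132,395.

About 132,395 are employed.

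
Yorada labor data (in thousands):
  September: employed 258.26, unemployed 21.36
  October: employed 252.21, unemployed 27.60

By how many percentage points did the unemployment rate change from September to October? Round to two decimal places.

September: labor force = 258.26 + 21.36 = 279.62; u = 21.36/279.62 = 7.64%.
October: labor force = 252.21 + 27.60 = 279.81; u = 27.60/279.81 = 9.86%.
Change = 9.86% − 7.64% = +2.22 pp.

The unemployment rate changed by +2.22 percentage points.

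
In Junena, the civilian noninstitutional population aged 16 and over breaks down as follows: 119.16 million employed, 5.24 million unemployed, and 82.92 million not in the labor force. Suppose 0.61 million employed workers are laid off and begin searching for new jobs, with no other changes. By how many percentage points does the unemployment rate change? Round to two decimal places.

Initially, labor force = 119.16 + 5.24 = 124.40 million, so u = 5.24/124.40 = 4.21%.
After the change, employed falls and unemployed rises by 0.61; labor force unchanged → E = 118.55, U = 5.85, labor force = 124.40 million.
New unemployment rate = 5.85 / 124.40 = 4.70%.
Change = 4.70% − 4.21% = +0.49 percentage points.

The unemployment rate changes by +0.49 percentage points.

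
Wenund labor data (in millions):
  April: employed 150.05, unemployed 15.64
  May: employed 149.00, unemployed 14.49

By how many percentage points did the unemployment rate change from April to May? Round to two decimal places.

The unemployment rate changed by −0.58 percentage points.

April: labor force = 150.05 + 15.64 = 165.69; u = 15.64/165.69 = 9.44%.
May: labor force = 149.00 + 14.49 = 163.49; u = 14.49/163.49 = 8.86%.
Change = 8.86% − 9.44% = −0.58 pp.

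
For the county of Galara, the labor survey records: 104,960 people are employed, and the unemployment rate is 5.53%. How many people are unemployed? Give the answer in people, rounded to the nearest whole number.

Let U be the number unemployed. The labor force is E + U, and U/(E+U) = 0.0553.
So U = 0.0553 × 104,960 / (1 − 0.0553) = 5804.29 / 0.9447 ≈ 6,144.

About 6,144 are unemployed.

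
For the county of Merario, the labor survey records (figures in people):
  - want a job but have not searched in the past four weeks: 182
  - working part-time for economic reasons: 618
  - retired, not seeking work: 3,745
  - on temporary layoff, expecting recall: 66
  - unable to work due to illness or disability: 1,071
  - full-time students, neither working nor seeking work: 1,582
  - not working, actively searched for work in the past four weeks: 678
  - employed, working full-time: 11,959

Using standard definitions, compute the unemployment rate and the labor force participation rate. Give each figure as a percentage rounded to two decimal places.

Unemployment rate ≈ 5.59%; labor force participation rate ≈ 66.94%.

Employed = 618 + 11,959 = 12,577 (anyone who worked, including part-time for economic reasons, counts as employed).
Unemployed = 66 + 678 = 744 (jobless and actively searching, or on temporary layoff).
Labor force = 12,577 + 744 = 13,321.
Not in labor force = 182 + 3,745 + 1,071 + 1,582 = 6,580 (those not working and not actively searching are outside the labor force — including those who want a job but have given up searching).
Civilian working-age population = 13,321 + 6,580 = 19,901.
Unemployment rate = 744 / 13,321 = 5.59%.
Labor force participation rate = 13,321 / 19,901 = 66.94%.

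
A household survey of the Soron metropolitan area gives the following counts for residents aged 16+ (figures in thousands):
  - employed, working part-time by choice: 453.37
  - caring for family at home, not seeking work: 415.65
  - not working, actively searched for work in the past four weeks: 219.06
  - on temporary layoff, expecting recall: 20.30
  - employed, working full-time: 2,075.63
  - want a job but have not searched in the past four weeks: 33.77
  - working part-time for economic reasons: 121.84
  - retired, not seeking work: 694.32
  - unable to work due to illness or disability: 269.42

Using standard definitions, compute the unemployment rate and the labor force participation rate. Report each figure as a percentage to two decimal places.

Unemployment rate ≈ 8.28%; labor force participation rate ≈ 67.16%.

Employed = 453.37 + 2,075.63 + 121.84 = 2,650.84 thousand (anyone who worked, including part-time for economic reasons, counts as employed).
Unemployed = 219.06 + 20.30 = 239.36 thousand (jobless and actively searching, or on temporary layoff).
Labor force = 2,650.84 + 239.36 = 2,890.20 thousand.
Not in labor force = 415.65 + 33.77 + 694.32 + 269.42 = 1,413.16 thousand (those not working and not actively searching are outside the labor force — including those who want a job but have given up searching).
Civilian working-age population = 2,890.20 + 1,413.16 = 4,303.36 thousand.
Unemployment rate = 239.36 / 2,890.20 = 8.28%.
Labor force participation rate = 2,890.20 / 4,303.36 = 67.16%.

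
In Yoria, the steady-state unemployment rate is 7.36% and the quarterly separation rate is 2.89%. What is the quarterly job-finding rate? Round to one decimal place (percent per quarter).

From u* = s/(s+f): f = s·(1−u)/u.
f = 2.89 × (1 − 0.0736) / 0.0736 = 2.6773 / 0.0736 ≈ 36.4% per quarter.

Job-finding rate ≈ 36.4% per quarter.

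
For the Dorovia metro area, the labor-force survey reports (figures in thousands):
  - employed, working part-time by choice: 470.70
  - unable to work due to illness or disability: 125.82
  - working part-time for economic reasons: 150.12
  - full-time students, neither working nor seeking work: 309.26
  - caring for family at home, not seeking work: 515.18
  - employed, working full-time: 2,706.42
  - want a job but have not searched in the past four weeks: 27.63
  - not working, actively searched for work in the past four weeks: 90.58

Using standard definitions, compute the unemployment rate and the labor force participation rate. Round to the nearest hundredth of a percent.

Employed = 470.70 + 150.12 + 2,706.42 = 3,327.24 thousand (anyone who worked, including part-time for economic reasons, counts as employed).
Unemployed = 90.58 thousand.
Labor force = 3,327.24 + 90.58 = 3,417.82 thousand.
Not in labor force = 125.82 + 309.26 + 515.18 + 27.63 = 977.89 thousand (those not working and not actively searching are outside the labor force — including those who want a job but have given up searching).
Civilian working-age population = 3,417.82 + 977.89 = 4,395.71 thousand.
Unemployment rate = 90.58 / 3,417.82 = 2.65%.
Labor force participation rate = 3,417.82 / 4,395.71 = 77.75%.

Unemployment rate ≈ 2.65%; labor force participation rate ≈ 77.75%.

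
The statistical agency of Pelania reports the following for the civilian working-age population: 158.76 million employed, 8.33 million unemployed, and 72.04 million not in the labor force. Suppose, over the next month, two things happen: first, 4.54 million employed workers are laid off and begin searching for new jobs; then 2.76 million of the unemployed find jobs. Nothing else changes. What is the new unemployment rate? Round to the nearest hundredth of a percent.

New unemployment rate ≈ 6.05%.

Initially, labor force = 158.76 + 8.33 = 167.09 million, so u = 8.33/167.09 = 4.99%.
After the first change, employed falls and unemployed rises by 4.54; labor force unchanged → E = 154.22, U = 12.87, labor force = 167.09 million.
After the second change, unemployed falls and employed rises by 2.76; labor force unchanged → E = 156.98, U = 10.11, labor force = 167.09 million.
New unemployment rate = 10.11 / 167.09 = 6.05%.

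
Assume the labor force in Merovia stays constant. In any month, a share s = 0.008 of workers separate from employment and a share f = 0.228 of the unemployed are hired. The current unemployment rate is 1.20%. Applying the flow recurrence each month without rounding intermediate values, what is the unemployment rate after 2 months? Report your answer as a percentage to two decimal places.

With a fixed labor force, u_{t+1} = u_t + s·(1−u_t) − f·u_t = u_t·(1−s−f) + s.
Here 1−s−f = 0.764 and s = 0.008.
u_1 = 0.012000 × 0.764 + 0.008 = 0.017168.
u_2 = 0.017168 × 0.764 + 0.008 = 0.021116.

Unemployment rate after two months ≈ 2.11%.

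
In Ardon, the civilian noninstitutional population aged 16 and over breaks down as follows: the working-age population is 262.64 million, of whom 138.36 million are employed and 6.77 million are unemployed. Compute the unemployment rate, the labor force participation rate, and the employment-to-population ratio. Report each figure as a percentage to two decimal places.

Labor force = employed + unemployed = 138.36 + 6.77 = 145.13 million.
Unemployment rate = 6.77 / 145.13 = 4.66%.
Labor force participation rate = 145.13 / 262.64 = 55.26%.
Employment-population ratio = 138.36 / 262.64 = 52.68%.

Unemployment rate ≈ 4.66%; labor force participation rate ≈ 55.26%; employment-population ratio ≈ 52.68%.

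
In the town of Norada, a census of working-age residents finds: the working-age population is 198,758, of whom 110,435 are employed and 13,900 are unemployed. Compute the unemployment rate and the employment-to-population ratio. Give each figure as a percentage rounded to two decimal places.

Labor force = employed + unemployed = 110,435 + 13,900 = 124,335.
Unemployment rate = 13,900 / 124,335 = 11.18%.
Employment-population ratio = 110,435 / 198,758 = 55.56%.

Unemployment rate ≈ 11.18%; employment-population ratio ≈ 55.56%.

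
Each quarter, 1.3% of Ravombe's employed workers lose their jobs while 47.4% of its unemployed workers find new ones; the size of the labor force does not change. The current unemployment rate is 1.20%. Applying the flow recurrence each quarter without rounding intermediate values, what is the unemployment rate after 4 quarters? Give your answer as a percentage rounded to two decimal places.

Unemployment rate after four quarters ≈ 2.57%.

With a fixed labor force, u_{t+1} = u_t + s·(1−u_t) − f·u_t = u_t·(1−s−f) + s.
Here 1−s−f = 0.513 and s = 0.013.
u_1 = 0.012000 × 0.513 + 0.013 = 0.019156.
u_2 = 0.019156 × 0.513 + 0.013 = 0.022827.
u_3 = 0.022827 × 0.513 + 0.013 = 0.024710.
u_4 = 0.024710 × 0.513 + 0.013 = 0.025676.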